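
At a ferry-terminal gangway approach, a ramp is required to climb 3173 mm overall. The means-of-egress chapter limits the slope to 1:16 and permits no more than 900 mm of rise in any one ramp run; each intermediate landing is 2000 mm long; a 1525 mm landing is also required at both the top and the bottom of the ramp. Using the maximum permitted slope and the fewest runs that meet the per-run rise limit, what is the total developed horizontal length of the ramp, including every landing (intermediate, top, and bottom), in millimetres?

59818 mm

At most 900 each: 3173/900 = 3.53, giving 4 ramp runs. That means 3 intermediate landings.
Ramp run (horizontal) at 1:16: 3173 × 16 = 50768 mm.
Intermediate landings: 3 × 2000 = 6000 mm.
Top and bottom landings: 2 × 1525 = 3050 mm.
Total = 50768 + 6000 + 3050 = 59818 mm.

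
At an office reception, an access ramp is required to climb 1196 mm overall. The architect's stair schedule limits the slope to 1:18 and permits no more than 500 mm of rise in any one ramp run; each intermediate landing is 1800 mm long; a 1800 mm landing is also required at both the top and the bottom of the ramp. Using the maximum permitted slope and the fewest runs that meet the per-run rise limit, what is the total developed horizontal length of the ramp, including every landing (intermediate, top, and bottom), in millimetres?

1196 / 500 = 2.392 → round up to 3 ramp runs. That means 2 intermediate landings.
Ramp run (horizontal) at 1:18: 1196 × 18 = 21528 mm.
Intermediate landings: 2 × 1800 = 3600 mm.
Top and bottom landings: 2 × 1800 = 3600 mm.
Total = 21528 + 3600 + 3600 = 28728 mm.

28728 mm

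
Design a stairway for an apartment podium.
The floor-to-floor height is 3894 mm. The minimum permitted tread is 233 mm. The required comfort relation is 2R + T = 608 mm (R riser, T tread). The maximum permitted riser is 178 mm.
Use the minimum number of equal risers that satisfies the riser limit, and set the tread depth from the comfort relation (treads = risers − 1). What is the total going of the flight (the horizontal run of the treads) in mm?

5334 mm

⌈3894/178⌉ = 22 risers.
Each riser is 3894/22 = 177 mm (≤ 178 mm).
Tread T = 608 − 2 × 177 = 254 mm (≥ 233 mm).
Going = (22 − 1) × 254 = 5334 mm.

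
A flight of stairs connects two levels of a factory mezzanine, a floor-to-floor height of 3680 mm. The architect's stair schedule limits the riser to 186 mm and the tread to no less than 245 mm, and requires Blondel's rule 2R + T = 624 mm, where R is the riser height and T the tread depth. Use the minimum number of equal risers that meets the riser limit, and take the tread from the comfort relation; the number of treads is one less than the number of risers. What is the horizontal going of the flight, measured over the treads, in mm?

4864 mm

At most 186 each: 3680/186 = 19.78, giving 20 risers.
Each riser is 3680/20 = 184 mm (≤ 186 mm).
Tread T = 624 − 2 × 184 = 256 mm (≥ 245 mm).
Going = (20 − 1) × 256 = 4864 mm.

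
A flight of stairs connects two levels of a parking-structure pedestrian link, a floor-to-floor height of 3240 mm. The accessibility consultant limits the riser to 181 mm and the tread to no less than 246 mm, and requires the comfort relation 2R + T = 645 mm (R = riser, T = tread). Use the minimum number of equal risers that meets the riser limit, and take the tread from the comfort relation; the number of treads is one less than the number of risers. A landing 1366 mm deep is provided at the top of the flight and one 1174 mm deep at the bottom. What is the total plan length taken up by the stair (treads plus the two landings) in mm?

3240 / 181 = 17.901 → round up to 18 risers.
Riser R = 3240 / 18 = 180 mm, within the 181 mm limit.
T = 645 − 2·180 = 285 mm, which satisfies the 246 mm minimum.
Treads = 18 − 1 = 17; going = 17 × 285 = 4845 mm.
Enclosure = 4845 + 1366 + 1174 = 7385 mm.

7385 mm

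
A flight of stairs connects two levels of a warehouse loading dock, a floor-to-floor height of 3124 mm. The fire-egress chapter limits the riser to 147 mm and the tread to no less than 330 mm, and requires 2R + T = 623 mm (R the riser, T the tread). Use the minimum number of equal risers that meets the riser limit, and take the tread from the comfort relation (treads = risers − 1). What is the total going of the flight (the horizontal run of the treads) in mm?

At most 147 each: 3124/147 = 21.25, giving 22 risers.
Riser R = 3124 / 22 = 142 mm, within the 147 mm limit.
From 2R + T = 623: T = 623 − 284 = 339 mm.
Treads = 22 − 1 = 21; going = 21 × 339 = 7119 mm.

7119 mm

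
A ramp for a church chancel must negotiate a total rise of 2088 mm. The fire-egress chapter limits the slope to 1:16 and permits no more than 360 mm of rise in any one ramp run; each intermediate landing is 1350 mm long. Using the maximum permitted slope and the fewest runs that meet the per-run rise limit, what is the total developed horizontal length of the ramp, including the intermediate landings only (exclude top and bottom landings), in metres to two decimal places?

40.16 m

2088 / 360 = 5.800 → round up to 6 ramp runs. That means 5 intermediate landings.
Ramp run (horizontal) at 1:16: 2088 × 16 = 33408 mm.
5 intermediate landings contribute 5 × 1350 = 6750 mm.
Developed length = 33408 + 6750 = 40158 mm.
= 40.16 m.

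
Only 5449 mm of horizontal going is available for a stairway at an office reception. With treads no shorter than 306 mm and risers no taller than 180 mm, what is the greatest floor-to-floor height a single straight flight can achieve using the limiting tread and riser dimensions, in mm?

Treads that fit: ⌊5449 / 306⌋ = 17.
Risers = treads + 1 = 18.
Maximum height = 18 × 180 = 3240 mm.

3240 mm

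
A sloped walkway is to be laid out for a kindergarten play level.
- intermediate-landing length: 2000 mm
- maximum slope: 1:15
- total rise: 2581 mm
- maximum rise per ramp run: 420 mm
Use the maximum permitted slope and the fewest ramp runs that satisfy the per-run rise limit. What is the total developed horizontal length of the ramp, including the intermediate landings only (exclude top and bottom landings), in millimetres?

2581 / 420 = 6.145 → round up to 7 ramp runs. That means 6 intermediate landings.
Horizontal run for 2581 mm of rise at 1:15 is 2581 × 15 = 38715 mm.
Intermediate landings: 6 × 2000 = 12000 mm.
Total developed length = 38715 + 12000 = 50715 mm.

50715 mm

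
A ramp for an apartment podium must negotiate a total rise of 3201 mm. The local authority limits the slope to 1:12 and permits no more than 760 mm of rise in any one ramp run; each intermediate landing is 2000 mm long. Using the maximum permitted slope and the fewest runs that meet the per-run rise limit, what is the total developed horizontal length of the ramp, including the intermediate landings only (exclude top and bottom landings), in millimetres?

⌈3201/760⌉ = 5 ramp runs. That means 4 intermediate landings.
Ramp run (horizontal) at 1:12: 3201 × 12 = 38412 mm.
Intermediate landings: 4 × 2000 = 8000 mm.
Total developed length = 38412 + 8000 = 46412 mm.

46412 mm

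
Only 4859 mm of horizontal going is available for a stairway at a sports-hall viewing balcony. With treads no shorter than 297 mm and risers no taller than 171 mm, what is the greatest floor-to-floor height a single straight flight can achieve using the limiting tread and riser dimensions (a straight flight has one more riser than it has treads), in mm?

Treads that fit: ⌊4859 / 297⌋ = 16.
Risers = treads + 1 = 17.
Maximum height = 17 × 171 = 2907 mm.

2907 mm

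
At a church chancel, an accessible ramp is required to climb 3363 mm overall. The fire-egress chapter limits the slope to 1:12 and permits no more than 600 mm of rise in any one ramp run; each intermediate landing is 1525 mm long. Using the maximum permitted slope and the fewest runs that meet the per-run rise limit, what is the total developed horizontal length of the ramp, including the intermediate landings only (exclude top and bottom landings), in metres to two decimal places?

At most 600 each: 3363/600 = 5.61, giving 6 ramp runs. That means 5 intermediate landings.
Horizontal run for 3363 mm of rise at 1:12 is 3363 × 12 = 40356 mm.
Intermediate landings: 5 × 1525 = 7625 mm.
Developed length = 40356 + 7625 = 47981 mm.
= 47.98 m.

47.98 m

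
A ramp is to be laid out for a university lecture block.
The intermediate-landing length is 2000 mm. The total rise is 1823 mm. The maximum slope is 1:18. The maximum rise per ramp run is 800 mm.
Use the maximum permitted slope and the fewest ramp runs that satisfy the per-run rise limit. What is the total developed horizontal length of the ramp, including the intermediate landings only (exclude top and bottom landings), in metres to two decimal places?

36.81 m

⌈1823/800⌉ = 3 ramp runs. That means 2 intermediate landings.
Horizontal run for 1823 mm of rise at 1:18 is 1823 × 18 = 32814 mm.
2 intermediate landings contribute 2 × 2000 = 4000 mm.
Total developed length = 32814 + 4000 = 36814 mm.
= 36.81 m.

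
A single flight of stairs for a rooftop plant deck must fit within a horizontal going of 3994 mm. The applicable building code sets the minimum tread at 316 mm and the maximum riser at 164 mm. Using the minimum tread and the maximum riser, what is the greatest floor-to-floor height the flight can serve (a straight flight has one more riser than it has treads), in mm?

2132 mm

Treads that fit: ⌊3994 / 316⌋ = 12.
Risers = treads + 1 = 13.
Maximum height = 13 × 164 = 2132 mm.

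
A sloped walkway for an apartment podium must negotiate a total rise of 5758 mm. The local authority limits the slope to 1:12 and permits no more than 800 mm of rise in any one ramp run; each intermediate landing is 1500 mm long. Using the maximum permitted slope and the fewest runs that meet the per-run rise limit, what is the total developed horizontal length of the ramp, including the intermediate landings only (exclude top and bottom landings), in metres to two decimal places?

79.60 m

⌈5758/800⌉ = 8 ramp runs. That means 7 intermediate landings.
Horizontal run for 5758 mm of rise at 1:12 is 5758 × 12 = 69096 mm.
Intermediate landings: 7 × 1500 = 10500 mm.
Total developed length = 69096 + 10500 = 79596 mm.
= 79.60 m.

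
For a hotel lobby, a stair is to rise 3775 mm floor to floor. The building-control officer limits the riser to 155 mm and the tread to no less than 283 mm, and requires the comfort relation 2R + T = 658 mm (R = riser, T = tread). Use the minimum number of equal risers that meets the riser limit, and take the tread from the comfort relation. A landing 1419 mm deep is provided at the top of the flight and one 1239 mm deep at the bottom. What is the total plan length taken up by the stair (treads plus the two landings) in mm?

11202 mm

3775 / 155 = 24.355 → round up to 25 risers.
Each riser is 3775/25 = 151 mm (≤ 155 mm).
From 2R + T = 658: T = 658 − 302 = 356 mm.
Treads = 25 − 1 = 24; going = 24 × 356 = 8544 mm.
Add landings: 8544 + 1419 + 1239 = 11202 mm.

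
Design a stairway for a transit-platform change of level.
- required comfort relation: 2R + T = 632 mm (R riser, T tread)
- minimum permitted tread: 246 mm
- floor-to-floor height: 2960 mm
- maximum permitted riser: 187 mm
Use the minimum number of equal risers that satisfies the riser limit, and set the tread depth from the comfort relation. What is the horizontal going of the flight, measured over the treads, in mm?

2960 / 187 = 15.829 → round up to 16 risers.
Riser R = 2960 / 16 = 185 mm, within the 187 mm limit.
Tread T = 632 − 2 × 185 = 262 mm (≥ 246 mm).
Going = (16 − 1) × 262 = 3930 mm.

3930 mm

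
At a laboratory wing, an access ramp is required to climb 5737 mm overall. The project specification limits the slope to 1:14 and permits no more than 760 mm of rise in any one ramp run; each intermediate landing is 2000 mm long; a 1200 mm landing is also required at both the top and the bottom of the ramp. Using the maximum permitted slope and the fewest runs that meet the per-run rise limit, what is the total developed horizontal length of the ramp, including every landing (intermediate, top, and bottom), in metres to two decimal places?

5737 / 760 = 7.549 → round up to 8 ramp runs. That means 7 intermediate landings.
Horizontal run for 5737 mm of rise at 1:14 is 5737 × 14 = 80318 mm.
Intermediate landings: 7 × 2000 = 14000 mm.
Top and bottom landings: 2 × 1200 = 2400 mm.
Total = 80318 + 14000 + 2400 = 96718 mm.
= 96.72 m.

96.72 m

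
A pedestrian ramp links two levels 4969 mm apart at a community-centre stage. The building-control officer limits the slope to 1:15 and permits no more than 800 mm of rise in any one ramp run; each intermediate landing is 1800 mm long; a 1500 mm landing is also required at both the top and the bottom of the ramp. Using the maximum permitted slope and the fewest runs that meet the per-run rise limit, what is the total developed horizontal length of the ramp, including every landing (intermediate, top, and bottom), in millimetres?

88335 mm

At most 800 each: 4969/800 = 6.21, giving 7 ramp runs. That means 6 intermediate landings.
Ramp run (horizontal) at 1:15: 4969 × 15 = 74535 mm.
6 intermediate landings contribute 6 × 1800 = 10800 mm.
Top and bottom landings: 2 × 1500 = 3000 mm.
Total = 74535 + 10800 + 3000 = 88335 mm.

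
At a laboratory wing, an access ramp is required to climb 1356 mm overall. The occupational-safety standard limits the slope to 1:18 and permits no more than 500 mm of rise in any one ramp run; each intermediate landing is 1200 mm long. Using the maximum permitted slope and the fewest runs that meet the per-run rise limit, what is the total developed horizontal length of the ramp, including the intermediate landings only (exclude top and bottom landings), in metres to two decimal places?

1356 / 500 = 2.71, so 3 ramp runs are needed. That means 2 intermediate landings.
Horizontal run for 1356 mm of rise at 1:18 is 1356 × 18 = 24408 mm.
Intermediate landings: 2 × 1200 = 2400 mm.
Total developed length = 24408 + 2400 = 26808 mm.
= 26.81 m.

26.81 m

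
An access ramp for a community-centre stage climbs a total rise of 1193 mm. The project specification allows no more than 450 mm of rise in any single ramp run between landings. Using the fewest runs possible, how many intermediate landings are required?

2 intermediate landings

At most 450 each: 1193/450 = 2.65, giving 3 ramp runs.
3 runs are separated by 2 intermediate landings.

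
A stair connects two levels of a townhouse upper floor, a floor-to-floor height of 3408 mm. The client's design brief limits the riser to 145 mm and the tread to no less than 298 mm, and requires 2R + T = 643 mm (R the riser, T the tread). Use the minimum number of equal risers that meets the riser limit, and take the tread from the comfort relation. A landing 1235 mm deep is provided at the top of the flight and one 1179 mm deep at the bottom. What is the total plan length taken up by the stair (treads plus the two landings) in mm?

⌈3408/145⌉ = 24 risers.
R = 3408 ÷ 24 = 142 mm.
From 2R + T = 643: T = 643 − 284 = 359 mm.
Treads = 24 − 1 = 23; going = 23 × 359 = 8257 mm.
Add landings: 8257 + 1235 + 1179 = 10671 mm.

10671 mm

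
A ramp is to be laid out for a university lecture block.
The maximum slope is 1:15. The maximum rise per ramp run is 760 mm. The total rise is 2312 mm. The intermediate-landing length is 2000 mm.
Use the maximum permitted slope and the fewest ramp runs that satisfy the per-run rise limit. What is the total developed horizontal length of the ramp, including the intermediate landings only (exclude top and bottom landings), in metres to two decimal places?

40.68 m

At most 760 each: 2312/760 = 3.04, giving 4 ramp runs. That means 3 intermediate landings.
Ramp run (horizontal) at 1:15: 2312 × 15 = 34680 mm.
3 intermediate landings contribute 3 × 2000 = 6000 mm.
Developed length = 34680 + 6000 = 40680 mm.
= 40.68 m.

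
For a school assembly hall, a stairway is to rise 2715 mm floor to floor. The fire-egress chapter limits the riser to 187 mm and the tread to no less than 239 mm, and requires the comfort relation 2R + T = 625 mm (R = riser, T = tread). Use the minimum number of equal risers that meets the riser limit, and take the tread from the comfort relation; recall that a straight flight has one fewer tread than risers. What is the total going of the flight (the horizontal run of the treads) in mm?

At most 187 each: 2715/187 = 14.52, giving 15 risers.
Each riser is 2715/15 = 181 mm (≤ 187 mm).
From 2R + T = 625: T = 625 − 362 = 263 mm.
Treads = 15 − 1 = 14; going = 14 × 263 = 3682 mm.

3682 mm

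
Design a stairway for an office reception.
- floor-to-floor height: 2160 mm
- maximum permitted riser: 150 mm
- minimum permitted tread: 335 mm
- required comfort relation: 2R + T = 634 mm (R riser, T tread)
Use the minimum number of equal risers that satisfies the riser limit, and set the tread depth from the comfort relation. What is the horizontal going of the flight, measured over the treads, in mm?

⌈2160/150⌉ = 15 risers.
Each riser is 2160/15 = 144 mm (≤ 150 mm).
T = 634 − 2·144 = 346 mm, which satisfies the 335 mm minimum.
Going = (15 − 1) × 346 = 4844 mm.

4844 mm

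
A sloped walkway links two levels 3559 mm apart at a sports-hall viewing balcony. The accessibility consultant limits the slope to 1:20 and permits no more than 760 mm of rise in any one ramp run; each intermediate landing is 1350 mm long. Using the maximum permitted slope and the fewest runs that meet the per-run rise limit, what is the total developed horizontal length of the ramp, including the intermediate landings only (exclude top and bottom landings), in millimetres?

At most 760 each: 3559/760 = 4.68, giving 5 ramp runs. That means 4 intermediate landings.
Ramp run (horizontal) at 1:20: 3559 × 20 = 71180 mm.
4 intermediate landings contribute 4 × 1350 = 5400 mm.
Developed length = 71180 + 5400 = 76580 mm.

76580 mm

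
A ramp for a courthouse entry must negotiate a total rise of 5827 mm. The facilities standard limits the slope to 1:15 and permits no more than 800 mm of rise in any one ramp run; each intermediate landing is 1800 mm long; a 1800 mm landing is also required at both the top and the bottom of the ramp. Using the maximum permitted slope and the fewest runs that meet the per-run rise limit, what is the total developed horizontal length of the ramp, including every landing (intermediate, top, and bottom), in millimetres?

⌈5827/800⌉ = 8 ramp runs. That means 7 intermediate landings.
Horizontal run for 5827 mm of rise at 1:15 is 5827 × 15 = 87405 mm.
Intermediate landings: 7 × 1800 = 12600 mm.
Top and bottom landings: 2 × 1800 = 3600 mm.
Total = 87405 + 12600 + 3600 = 103605 mm.

103605 mm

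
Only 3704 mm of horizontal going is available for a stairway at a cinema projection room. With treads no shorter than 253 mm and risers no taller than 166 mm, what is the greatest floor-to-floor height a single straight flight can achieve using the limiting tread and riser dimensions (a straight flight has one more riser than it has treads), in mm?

2490 mm

3704 / 253 = 14.64, so 14 treads fit.
Risers = treads + 1 = 15.
Maximum height = 15 × 166 = 2490 mm.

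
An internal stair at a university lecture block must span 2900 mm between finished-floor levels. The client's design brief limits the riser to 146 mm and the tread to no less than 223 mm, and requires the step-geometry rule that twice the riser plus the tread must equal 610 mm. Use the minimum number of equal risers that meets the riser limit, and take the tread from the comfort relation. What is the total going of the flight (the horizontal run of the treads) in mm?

6080 mm

⌈2900/146⌉ = 20 risers.
R = 2900 ÷ 20 = 145 mm.
T = 610 − 2·145 = 320 mm, which satisfies the 223 mm minimum.
Treads = 20 − 1 = 19; going = 19 × 320 = 6080 mm.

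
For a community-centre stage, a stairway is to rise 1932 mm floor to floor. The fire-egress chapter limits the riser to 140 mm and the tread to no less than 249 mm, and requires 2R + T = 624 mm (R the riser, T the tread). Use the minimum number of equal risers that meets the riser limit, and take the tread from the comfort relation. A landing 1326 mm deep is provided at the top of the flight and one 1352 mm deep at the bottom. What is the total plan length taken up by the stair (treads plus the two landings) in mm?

7202 mm

At most 140 each: 1932/140 = 13.80, giving 14 risers.
Riser R = 1932 / 14 = 138 mm, within the 140 mm limit.
Tread T = 624 − 2 × 138 = 348 mm (≥ 249 mm).
Going = (14 − 1) × 348 = 4524 mm.
Enclosure = 4524 + 1326 + 1352 = 7202 mm.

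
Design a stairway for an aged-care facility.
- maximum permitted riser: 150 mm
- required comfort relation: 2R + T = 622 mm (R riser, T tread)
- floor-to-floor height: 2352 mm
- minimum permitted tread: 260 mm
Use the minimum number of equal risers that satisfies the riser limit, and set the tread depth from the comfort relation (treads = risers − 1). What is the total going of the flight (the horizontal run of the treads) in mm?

4920 mm

At most 150 each: 2352/150 = 15.68, giving 16 risers.
Riser R = 2352 / 16 = 147 mm, within the 150 mm limit.
T = 622 − 2·147 = 328 mm, which satisfies the 260 mm minimum.
16 risers give 15 treads; going = 15 × 328 = 4920 mm.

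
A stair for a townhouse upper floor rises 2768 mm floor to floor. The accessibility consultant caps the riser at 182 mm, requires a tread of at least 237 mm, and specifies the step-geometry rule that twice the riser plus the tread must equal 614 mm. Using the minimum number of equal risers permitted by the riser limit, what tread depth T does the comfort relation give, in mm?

2768 / 182 = 15.21, so 16 risers are needed.
R = 2768 ÷ 16 = 173 mm.
Tread T = 614 − 2 × 173 = 268 mm (≥ 237 mm).

268 mm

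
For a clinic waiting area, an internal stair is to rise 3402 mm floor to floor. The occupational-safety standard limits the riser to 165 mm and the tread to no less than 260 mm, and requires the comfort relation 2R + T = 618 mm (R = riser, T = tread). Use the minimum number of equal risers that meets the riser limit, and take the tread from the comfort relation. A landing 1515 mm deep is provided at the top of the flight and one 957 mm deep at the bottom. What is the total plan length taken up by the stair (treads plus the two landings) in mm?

8352 mm

3402 / 165 = 20.618 → round up to 21 risers.
Each riser is 3402/21 = 162 mm (≤ 165 mm).
Tread T = 618 − 2 × 162 = 294 mm (≥ 260 mm).
21 risers give 20 treads; going = 20 × 294 = 5880 mm.
Add landings: 5880 + 1515 + 957 = 8352 mm.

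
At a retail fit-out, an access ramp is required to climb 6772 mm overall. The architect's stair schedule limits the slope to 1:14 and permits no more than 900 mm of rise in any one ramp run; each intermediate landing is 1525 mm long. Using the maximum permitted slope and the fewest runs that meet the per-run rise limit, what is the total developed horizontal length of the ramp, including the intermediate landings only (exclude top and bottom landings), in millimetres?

105483 mm

⌈6772/900⌉ = 8 ramp runs. That means 7 intermediate landings.
Horizontal run for 6772 mm of rise at 1:14 is 6772 × 14 = 94808 mm.
7 intermediate landings contribute 7 × 1525 = 10675 mm.
Developed length = 94808 + 10675 = 105483 mm.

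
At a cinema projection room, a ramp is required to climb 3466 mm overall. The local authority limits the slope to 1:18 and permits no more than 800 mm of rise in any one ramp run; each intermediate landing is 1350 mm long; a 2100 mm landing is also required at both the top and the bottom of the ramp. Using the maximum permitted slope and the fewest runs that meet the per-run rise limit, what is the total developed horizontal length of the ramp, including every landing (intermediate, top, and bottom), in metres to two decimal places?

At most 800 each: 3466/800 = 4.33, giving 5 ramp runs. That means 4 intermediate landings.
Ramp run (horizontal) at 1:18: 3466 × 18 = 62388 mm.
Intermediate landings: 4 × 1350 = 5400 mm.
Top and bottom landings: 2 × 2100 = 4200 mm.
Total = 62388 + 5400 + 4200 = 71988 mm.
= 71.99 m.

71.99 m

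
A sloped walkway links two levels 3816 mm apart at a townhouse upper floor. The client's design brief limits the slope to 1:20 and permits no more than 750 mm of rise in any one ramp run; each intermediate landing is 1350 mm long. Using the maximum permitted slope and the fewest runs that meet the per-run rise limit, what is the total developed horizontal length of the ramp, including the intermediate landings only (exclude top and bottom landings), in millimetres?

83070 mm

3816 / 750 = 5.088 → round up to 6 ramp runs. That means 5 intermediate landings.
Ramp run (horizontal) at 1:20: 3816 × 20 = 76320 mm.
Intermediate landings: 5 × 1350 = 6750 mm.
Total developed length = 76320 + 6750 = 83070 mm.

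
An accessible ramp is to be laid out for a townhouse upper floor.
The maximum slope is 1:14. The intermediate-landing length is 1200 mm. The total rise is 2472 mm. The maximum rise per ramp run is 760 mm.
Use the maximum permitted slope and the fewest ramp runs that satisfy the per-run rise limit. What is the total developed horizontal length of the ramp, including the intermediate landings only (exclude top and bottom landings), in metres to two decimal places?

At most 760 each: 2472/760 = 3.25, giving 4 ramp runs. That means 3 intermediate landings.
Ramp run (horizontal) at 1:14: 2472 × 14 = 34608 mm.
Intermediate landings: 3 × 1200 = 3600 mm.
Developed length = 34608 + 3600 = 38208 mm.
= 38.21 m.

38.21 m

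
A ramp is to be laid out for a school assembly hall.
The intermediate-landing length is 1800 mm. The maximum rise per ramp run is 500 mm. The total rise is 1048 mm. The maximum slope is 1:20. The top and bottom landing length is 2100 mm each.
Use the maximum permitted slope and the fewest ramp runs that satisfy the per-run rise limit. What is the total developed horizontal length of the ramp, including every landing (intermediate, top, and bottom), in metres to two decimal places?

1048 / 500 = 2.096 → round up to 3 ramp runs. That means 2 intermediate landings.
Horizontal run for 1048 mm of rise at 1:20 is 1048 × 20 = 20960 mm.
Intermediate landings: 2 × 1800 = 3600 mm.
Top and bottom landings: 2 × 2100 = 4200 mm.
Total = 20960 + 3600 + 4200 = 28760 mm.
= 28.76 m.

28.76 m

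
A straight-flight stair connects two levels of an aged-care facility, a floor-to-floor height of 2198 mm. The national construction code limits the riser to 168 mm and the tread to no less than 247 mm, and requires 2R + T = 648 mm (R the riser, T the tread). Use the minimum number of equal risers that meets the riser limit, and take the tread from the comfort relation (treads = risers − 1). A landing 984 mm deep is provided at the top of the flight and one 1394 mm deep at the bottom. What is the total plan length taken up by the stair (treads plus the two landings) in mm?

6720 mm

2198 / 168 = 13.083 → round up to 14 risers.
Each riser is 2198/14 = 157 mm (≤ 168 mm).
Tread T = 648 − 2 × 157 = 334 mm (≥ 247 mm).
Going = (14 − 1) × 334 = 4342 mm.
Enclosure = 4342 + 984 + 1394 = 6720 mm.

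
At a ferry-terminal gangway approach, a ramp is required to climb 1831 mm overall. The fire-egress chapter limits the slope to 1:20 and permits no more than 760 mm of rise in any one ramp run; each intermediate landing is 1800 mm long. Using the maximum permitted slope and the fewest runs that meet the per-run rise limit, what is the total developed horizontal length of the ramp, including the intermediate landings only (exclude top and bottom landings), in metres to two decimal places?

40.22 m

1831 / 760 = 2.409 → round up to 3 ramp runs. That means 2 intermediate landings.
Ramp run (horizontal) at 1:20: 1831 × 20 = 36620 mm.
Intermediate landings: 2 × 1800 = 3600 mm.
Developed length = 36620 + 3600 = 40220 mm.
= 40.22 m.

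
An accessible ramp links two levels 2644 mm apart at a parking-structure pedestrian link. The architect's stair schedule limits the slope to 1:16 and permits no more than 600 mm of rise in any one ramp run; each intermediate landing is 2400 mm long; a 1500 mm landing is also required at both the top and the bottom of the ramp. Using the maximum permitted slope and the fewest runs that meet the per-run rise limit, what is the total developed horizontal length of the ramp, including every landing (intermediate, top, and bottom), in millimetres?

At most 600 each: 2644/600 = 4.41, giving 5 ramp runs. That means 4 intermediate landings.
Horizontal run for 2644 mm of rise at 1:16 is 2644 × 16 = 42304 mm.
4 intermediate landings contribute 4 × 2400 = 9600 mm.
Top and bottom landings: 2 × 1500 = 3000 mm.
Total = 42304 + 9600 + 3000 = 54904 mm.

54904 mm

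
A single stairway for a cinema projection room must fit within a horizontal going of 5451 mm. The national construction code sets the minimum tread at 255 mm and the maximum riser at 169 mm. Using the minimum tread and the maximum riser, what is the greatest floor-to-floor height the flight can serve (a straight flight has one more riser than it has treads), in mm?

5451 / 255 = 21.38, so 21 treads fit.
Risers = treads + 1 = 22.
Maximum height = 22 × 169 = 3718 mm.

3718 mm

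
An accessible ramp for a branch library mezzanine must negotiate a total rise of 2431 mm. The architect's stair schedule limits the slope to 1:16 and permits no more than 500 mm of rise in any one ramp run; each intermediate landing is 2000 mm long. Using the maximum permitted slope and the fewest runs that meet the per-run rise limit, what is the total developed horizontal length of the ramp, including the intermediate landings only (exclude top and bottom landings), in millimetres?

2431 / 500 = 4.862 → round up to 5 ramp runs. That means 4 intermediate landings.
Horizontal run for 2431 mm of rise at 1:16 is 2431 × 16 = 38896 mm.
Intermediate landings: 4 × 2000 = 8000 mm.
Total developed length = 38896 + 8000 = 46896 mm.

46896 mm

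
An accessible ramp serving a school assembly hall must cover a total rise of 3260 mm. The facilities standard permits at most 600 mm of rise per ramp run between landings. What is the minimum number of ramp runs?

At most 600 each: 3260/600 = 5.43, giving 6 ramp runs.

6 runs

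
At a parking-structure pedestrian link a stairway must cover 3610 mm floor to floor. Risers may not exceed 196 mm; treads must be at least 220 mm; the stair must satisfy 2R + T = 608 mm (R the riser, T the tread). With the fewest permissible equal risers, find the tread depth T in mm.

228 mm

3610 / 196 = 18.418 → round up to 19 risers.
Riser R = 3610 / 19 = 190 mm, within the 196 mm limit.
Tread T = 608 − 2 × 190 = 228 mm (≥ 220 mm).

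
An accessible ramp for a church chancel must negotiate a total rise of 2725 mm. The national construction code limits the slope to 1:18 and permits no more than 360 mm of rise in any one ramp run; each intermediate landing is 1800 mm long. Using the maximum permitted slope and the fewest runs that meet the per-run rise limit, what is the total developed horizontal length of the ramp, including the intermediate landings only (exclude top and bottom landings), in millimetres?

2725 / 360 = 7.569 → round up to 8 ramp runs. That means 7 intermediate landings.
Ramp run (horizontal) at 1:18: 2725 × 18 = 49050 mm.
Intermediate landings: 7 × 1800 = 12600 mm.
Total developed length = 49050 + 12600 = 61650 mm.

61650 mm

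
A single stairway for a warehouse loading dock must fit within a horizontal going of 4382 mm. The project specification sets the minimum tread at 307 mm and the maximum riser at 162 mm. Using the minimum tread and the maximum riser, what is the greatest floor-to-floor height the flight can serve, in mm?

4382 / 307 = 14.27, so 14 treads fit.
Risers = treads + 1 = 15.
Maximum height = 15 × 162 = 2430 mm.

2430 mm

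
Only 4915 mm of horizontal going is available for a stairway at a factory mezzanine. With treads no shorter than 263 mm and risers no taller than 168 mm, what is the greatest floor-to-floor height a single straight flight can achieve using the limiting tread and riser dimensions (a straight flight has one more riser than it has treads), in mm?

Treads that fit: ⌊4915 / 263⌋ = 18.
Risers = treads + 1 = 19.
Maximum height = 19 × 168 = 3192 mm.

3192 mm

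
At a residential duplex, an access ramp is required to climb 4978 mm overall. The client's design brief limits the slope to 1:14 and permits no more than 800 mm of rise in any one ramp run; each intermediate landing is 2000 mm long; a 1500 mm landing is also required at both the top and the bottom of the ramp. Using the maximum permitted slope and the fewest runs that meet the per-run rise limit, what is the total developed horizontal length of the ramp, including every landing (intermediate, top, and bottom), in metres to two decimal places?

At most 800 each: 4978/800 = 6.22, giving 7 ramp runs. That means 6 intermediate landings.
Ramp run (horizontal) at 1:14: 4978 × 14 = 69692 mm.
6 intermediate landings contribute 6 × 2000 = 12000 mm.
Top and bottom landings: 2 × 1500 = 3000 mm.
Total = 69692 + 12000 + 3000 = 84692 mm.
= 84.69 m.

84.69 m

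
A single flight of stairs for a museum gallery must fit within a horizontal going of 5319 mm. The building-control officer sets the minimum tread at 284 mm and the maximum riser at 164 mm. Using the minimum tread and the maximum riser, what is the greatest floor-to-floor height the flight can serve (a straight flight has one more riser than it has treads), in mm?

3116 mm

5319 / 284 = 18.73, so 18 treads fit.
Risers = treads + 1 = 19.
Maximum height = 19 × 164 = 3116 mm.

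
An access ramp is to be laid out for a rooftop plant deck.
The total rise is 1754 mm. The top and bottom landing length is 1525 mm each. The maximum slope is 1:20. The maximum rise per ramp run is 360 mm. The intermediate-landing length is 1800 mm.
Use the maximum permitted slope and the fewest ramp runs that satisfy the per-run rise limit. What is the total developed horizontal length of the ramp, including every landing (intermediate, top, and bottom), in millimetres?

45330 mm

At most 360 each: 1754/360 = 4.87, giving 5 ramp runs. That means 4 intermediate landings.
Horizontal run for 1754 mm of rise at 1:20 is 1754 × 20 = 35080 mm.
4 intermediate landings contribute 4 × 1800 = 7200 mm.
Top and bottom landings: 2 × 1525 = 3050 mm.
Total = 35080 + 7200 + 3050 = 45330 mm.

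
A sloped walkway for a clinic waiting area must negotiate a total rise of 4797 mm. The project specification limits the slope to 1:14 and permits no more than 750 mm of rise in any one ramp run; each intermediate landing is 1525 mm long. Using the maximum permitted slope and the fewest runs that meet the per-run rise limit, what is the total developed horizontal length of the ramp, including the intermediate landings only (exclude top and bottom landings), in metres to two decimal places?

76.31 m

4797 / 750 = 6.40, so 7 ramp runs are needed. That means 6 intermediate landings.
Horizontal run for 4797 mm of rise at 1:14 is 4797 × 14 = 67158 mm.
Intermediate landings: 6 × 1525 = 9150 mm.
Developed length = 67158 + 9150 = 76308 mm.
= 76.31 m.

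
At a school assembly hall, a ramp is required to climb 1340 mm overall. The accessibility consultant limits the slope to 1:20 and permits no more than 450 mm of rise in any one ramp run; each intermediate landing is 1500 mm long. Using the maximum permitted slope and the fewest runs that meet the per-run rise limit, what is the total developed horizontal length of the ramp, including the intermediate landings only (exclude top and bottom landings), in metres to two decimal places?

At most 450 each: 1340/450 = 2.98, giving 3 ramp runs. That means 2 intermediate landings.
Ramp run (horizontal) at 1:20: 1340 × 20 = 26800 mm.
2 intermediate landings contribute 2 × 1500 = 3000 mm.
Total developed length = 26800 + 3000 = 29800 mm.
= 29.80 m.

29.80 m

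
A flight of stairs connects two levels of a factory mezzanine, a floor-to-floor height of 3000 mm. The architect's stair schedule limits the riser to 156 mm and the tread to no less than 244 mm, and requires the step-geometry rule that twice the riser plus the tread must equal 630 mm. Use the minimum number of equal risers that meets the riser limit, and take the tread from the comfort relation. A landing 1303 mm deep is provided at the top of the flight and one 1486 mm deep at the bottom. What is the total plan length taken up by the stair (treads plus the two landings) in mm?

9059 mm

At most 156 each: 3000/156 = 19.23, giving 20 risers.
R = 3000 ÷ 20 = 150 mm.
Tread T = 630 − 2 × 150 = 330 mm (≥ 244 mm).
Going = (20 − 1) × 330 = 6270 mm.
Enclosure = 6270 + 1303 + 1486 = 9059 mm.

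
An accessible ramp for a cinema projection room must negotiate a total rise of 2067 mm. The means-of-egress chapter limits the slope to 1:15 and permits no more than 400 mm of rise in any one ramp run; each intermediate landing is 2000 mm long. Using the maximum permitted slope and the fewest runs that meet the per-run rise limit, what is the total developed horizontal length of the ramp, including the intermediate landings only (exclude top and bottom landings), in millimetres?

At most 400 each: 2067/400 = 5.17, giving 6 ramp runs. That means 5 intermediate landings.
Horizontal run for 2067 mm of rise at 1:15 is 2067 × 15 = 31005 mm.
5 intermediate landings contribute 5 × 2000 = 10000 mm.
Total developed length = 31005 + 10000 = 41005 mm.

41005 mm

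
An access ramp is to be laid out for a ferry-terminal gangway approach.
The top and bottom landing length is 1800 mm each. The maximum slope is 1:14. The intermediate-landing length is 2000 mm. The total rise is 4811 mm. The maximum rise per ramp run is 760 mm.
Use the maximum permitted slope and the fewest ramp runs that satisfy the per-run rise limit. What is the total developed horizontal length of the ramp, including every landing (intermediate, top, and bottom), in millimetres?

At most 760 each: 4811/760 = 6.33, giving 7 ramp runs. That means 6 intermediate landings.
Ramp run (horizontal) at 1:14: 4811 × 14 = 67354 mm.
6 intermediate landings contribute 6 × 2000 = 12000 mm.
Top and bottom landings: 2 × 1800 = 3600 mm.
Total = 67354 + 12000 + 3600 = 82954 mm.

82954 mm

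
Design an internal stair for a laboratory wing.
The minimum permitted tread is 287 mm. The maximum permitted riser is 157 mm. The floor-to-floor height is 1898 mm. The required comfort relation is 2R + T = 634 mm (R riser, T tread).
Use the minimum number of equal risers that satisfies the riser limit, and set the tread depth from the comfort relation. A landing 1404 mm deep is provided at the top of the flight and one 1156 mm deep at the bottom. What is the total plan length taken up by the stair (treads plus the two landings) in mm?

6664 mm

1898 / 157 = 12.09, so 13 risers are needed.
Riser R = 1898 / 13 = 146 mm, within the 157 mm limit.
From 2R + T = 634: T = 634 − 292 = 342 mm.
Treads = 13 − 1 = 12; going = 12 × 342 = 4104 mm.
Enclosure = 4104 + 1404 + 1156 = 6664 mm.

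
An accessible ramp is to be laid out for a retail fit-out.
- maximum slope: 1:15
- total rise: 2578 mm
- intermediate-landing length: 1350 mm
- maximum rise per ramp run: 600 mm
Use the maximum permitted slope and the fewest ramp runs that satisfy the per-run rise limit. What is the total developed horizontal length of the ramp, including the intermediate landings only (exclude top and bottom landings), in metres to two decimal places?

2578 / 600 = 4.297 → round up to 5 ramp runs. That means 4 intermediate landings.
Horizontal run for 2578 mm of rise at 1:15 is 2578 × 15 = 38670 mm.
4 intermediate landings contribute 4 × 1350 = 5400 mm.
Developed length = 38670 + 5400 = 44070 mm.
= 44.07 m.

44.07 m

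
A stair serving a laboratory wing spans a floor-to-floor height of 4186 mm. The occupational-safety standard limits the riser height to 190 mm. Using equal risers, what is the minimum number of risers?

4186 / 190 = 22.032 → round up to 23 risers.

23 risers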